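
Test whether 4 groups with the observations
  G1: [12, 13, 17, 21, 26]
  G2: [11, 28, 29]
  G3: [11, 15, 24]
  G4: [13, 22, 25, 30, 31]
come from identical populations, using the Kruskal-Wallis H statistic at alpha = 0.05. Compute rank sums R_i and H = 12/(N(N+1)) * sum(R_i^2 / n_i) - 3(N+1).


Step 1: Combine all N = 16 observations and assign midranks.
sorted (value, group, rank): (11,G2,1.5), (11,G3,1.5), (12,G1,3), (13,G1,4.5), (13,G4,4.5), (15,G3,6), (17,G1,7), (21,G1,8), (22,G4,9), (24,G3,10), (25,G4,11), (26,G1,12), (28,G2,13), (29,G2,14), (30,G4,15), (31,G4,16)
Step 2: Sum ranks within each group.
R_1 = 34.5 (n_1 = 5)
R_2 = 28.5 (n_2 = 3)
R_3 = 17.5 (n_3 = 3)
R_4 = 55.5 (n_4 = 5)
Step 3: H = 12/(N(N+1)) * sum(R_i^2/n_i) - 3(N+1)
     = 12/(16*17) * (34.5^2/5 + 28.5^2/3 + 17.5^2/3 + 55.5^2/5) - 3*17
     = 0.044118 * 1226.93 - 51
     = 3.129412.
Step 4: Ties present; correction factor C = 1 - 12/(16^3 - 16) = 0.997059. Corrected H = 3.129412 / 0.997059 = 3.138643.
Step 5: Under H0, H ~ chi^2(3); p-value = 0.370739.
Step 6: alpha = 0.05. fail to reject H0.

H = 3.1386, df = 3, p = 0.370739, fail to reject H0.


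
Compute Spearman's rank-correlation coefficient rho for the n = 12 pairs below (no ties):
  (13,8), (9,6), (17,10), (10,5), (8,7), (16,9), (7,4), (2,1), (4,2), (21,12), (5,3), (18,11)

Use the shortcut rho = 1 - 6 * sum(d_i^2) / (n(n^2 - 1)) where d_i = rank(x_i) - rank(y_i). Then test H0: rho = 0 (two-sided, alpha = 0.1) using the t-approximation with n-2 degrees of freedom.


Step 1: Rank x and y separately (midranks; no ties here).
rank(x): 13->8, 9->6, 17->10, 10->7, 8->5, 16->9, 7->4, 2->1, 4->2, 21->12, 5->3, 18->11
rank(y): 8->8, 6->6, 10->10, 5->5, 7->7, 9->9, 4->4, 1->1, 2->2, 12->12, 3->3, 11->11
Step 2: d_i = R_x(i) - R_y(i); compute d_i^2.
  (8-8)^2=0, (6-6)^2=0, (10-10)^2=0, (7-5)^2=4, (5-7)^2=4, (9-9)^2=0, (4-4)^2=0, (1-1)^2=0, (2-2)^2=0, (12-12)^2=0, (3-3)^2=0, (11-11)^2=0
sum(d^2) = 8.
Step 3: rho = 1 - 6*8 / (12*(12^2 - 1)) = 1 - 48/1716 = 0.972028.
Step 4: Under H0, t = rho * sqrt((n-2)/(1-rho^2)) = 13.0876 ~ t(10).
Step 5: Two-sided p-value from the t-distribution with 10 df = 0.000000.
Step 6: alpha = 0.1. reject H0.

rho = 0.9720, p = 0.000000, reject H0 at alpha = 0.1.


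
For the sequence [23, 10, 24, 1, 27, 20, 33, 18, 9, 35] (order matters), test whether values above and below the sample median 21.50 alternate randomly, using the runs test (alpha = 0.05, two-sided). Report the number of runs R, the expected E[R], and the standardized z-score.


Step 1: Compute median = 21.50; label A = above, B = below.
Labels in order: ABABABABBA  (n_A = 5, n_B = 5)
Step 2: Count runs R = 9.
Step 3: Under H0 (random ordering), E[R] = 2*n_A*n_B/(n_A+n_B) + 1 = 2*5*5/10 + 1 = 6.0000.
        Var[R] = 2*n_A*n_B*(2*n_A*n_B - n_A - n_B) / ((n_A+n_B)^2 * (n_A+n_B-1)) = 2000/900 = 2.2222.
        SD[R] = 1.4907.
Step 4: Continuity-corrected z = (R - 0.5 - E[R]) / SD[R] = (9 - 0.5 - 6.0000) / 1.4907 = 1.6771.
Step 5: Two-sided p-value via normal approximation = 2*(1 - Phi(|z|)) = 0.093533.
Step 6: alpha = 0.05. fail to reject H0.

R = 9, z = 1.6771, p = 0.093533, fail to reject H0.


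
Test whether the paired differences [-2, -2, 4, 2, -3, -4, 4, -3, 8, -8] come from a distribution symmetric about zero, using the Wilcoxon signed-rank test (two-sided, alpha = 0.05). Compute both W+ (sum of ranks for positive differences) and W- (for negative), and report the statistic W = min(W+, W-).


Step 1: Drop any zero differences (none here) and take |d_i|.
|d| = [2, 2, 4, 2, 3, 4, 4, 3, 8, 8]
Step 2: Midrank |d_i| (ties get averaged ranks).
ranks: |2|->2, |2|->2, |4|->7, |2|->2, |3|->4.5, |4|->7, |4|->7, |3|->4.5, |8|->9.5, |8|->9.5
Step 3: Attach original signs; sum ranks with positive sign and with negative sign.
W+ = 7 + 2 + 7 + 9.5 = 25.5
W- = 2 + 2 + 4.5 + 7 + 4.5 + 9.5 = 29.5
(Check: W+ + W- = 55 should equal n(n+1)/2 = 55.)
Step 4: Test statistic W = min(W+, W-) = 25.5.
Step 5: Ties in |d|, so use the tie-corrected normal approximation.
        E[W] = n(n+1)/4 = 10*11/4 = 27.5.
        Tie groups: |d|=2 (t=3), |d|=3 (t=2), |d|=4 (t=3), |d|=8 (t=2); sum(t^3 - t) = 60.
        Var[W] = n(n+1)(2n+1)/24 - sum(t^3-t)/48 = 2310/24 - 60/48 = 95.
        z = (W - E[W]) / sqrt(Var[W]) = (25.5 - 27.5) / 9.7468 = -0.2052.
        Two-sided p = 2*Phi(z) = 0.837419.
Step 6: alpha = 0.05. fail to reject H0.

W+ = 25.5, W- = 29.5, W = min = 25.5, p = 0.837419, fail to reject H0.


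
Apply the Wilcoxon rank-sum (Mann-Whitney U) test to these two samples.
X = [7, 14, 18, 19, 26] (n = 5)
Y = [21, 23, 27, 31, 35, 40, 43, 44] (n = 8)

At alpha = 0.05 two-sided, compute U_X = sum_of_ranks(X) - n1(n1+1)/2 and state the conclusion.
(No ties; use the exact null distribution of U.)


Step 1: Combine and sort all 13 observations; assign midranks.
sorted (value, group): (7,X), (14,X), (18,X), (19,X), (21,Y), (23,Y), (26,X), (27,Y), (31,Y), (35,Y), (40,Y), (43,Y), (44,Y)
ranks: 7->1, 14->2, 18->3, 19->4, 21->5, 23->6, 26->7, 27->8, 31->9, 35->10, 40->11, 43->12, 44->13
Step 2: Rank sum for X: R1 = 1 + 2 + 3 + 4 + 7 = 17.
Step 3: U_X = R1 - n1(n1+1)/2 = 17 - 5*6/2 = 17 - 15 = 2.
       U_Y = n1*n2 - U_X = 40 - 2 = 38.
Step 4: No ties, so the exact null distribution of U (based on enumerating the C(13,5) = 1287 equally likely rank assignments) gives the two-sided p-value.
Step 5: p-value = 0.006216; compare to alpha = 0.05. reject H0.

U_X = 2, p = 0.006216, reject H0 at alpha = 0.05.


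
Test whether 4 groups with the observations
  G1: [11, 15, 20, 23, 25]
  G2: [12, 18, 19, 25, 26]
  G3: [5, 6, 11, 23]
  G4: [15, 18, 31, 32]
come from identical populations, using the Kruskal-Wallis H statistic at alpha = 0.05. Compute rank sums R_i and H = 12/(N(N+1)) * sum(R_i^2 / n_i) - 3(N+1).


Step 1: Combine all N = 18 observations and assign midranks.
sorted (value, group, rank): (5,G3,1), (6,G3,2), (11,G1,3.5), (11,G3,3.5), (12,G2,5), (15,G1,6.5), (15,G4,6.5), (18,G2,8.5), (18,G4,8.5), (19,G2,10), (20,G1,11), (23,G1,12.5), (23,G3,12.5), (25,G1,14.5), (25,G2,14.5), (26,G2,16), (31,G4,17), (32,G4,18)
Step 2: Sum ranks within each group.
R_1 = 48 (n_1 = 5)
R_2 = 54 (n_2 = 5)
R_3 = 19 (n_3 = 4)
R_4 = 50 (n_4 = 4)
Step 3: H = 12/(N(N+1)) * sum(R_i^2/n_i) - 3(N+1)
     = 12/(18*19) * (48^2/5 + 54^2/5 + 19^2/4 + 50^2/4) - 3*19
     = 0.035088 * 1759.25 - 57
     = 4.728070.
Step 4: Ties present; correction factor C = 1 - 30/(18^3 - 18) = 0.994840. Corrected H = 4.728070 / 0.994840 = 4.752593.
Step 5: Under H0, H ~ chi^2(3); p-value = 0.190836.
Step 6: alpha = 0.05. fail to reject H0.

H = 4.7526, df = 3, p = 0.190836, fail to reject H0.


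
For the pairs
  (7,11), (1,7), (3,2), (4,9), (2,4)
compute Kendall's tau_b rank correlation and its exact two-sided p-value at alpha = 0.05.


Step 1: Enumerate the 10 unordered pairs (i,j) with i<j and classify each by sign(x_j-x_i) * sign(y_j-y_i).
  (1,2):dx=-6,dy=-4->C; (1,3):dx=-4,dy=-9->C; (1,4):dx=-3,dy=-2->C; (1,5):dx=-5,dy=-7->C
  (2,3):dx=+2,dy=-5->D; (2,4):dx=+3,dy=+2->C; (2,5):dx=+1,dy=-3->D; (3,4):dx=+1,dy=+7->C
  (3,5):dx=-1,dy=+2->D; (4,5):dx=-2,dy=-5->C
Step 2: C = 7, D = 3, total pairs = 10.
Step 3: tau = (C - D)/(n(n-1)/2) = (7 - 3)/10 = 0.400000.
Step 4: Exact two-sided p-value (enumerate n! = 120 permutations of y under H0): p = 0.483333.
Step 5: alpha = 0.05. fail to reject H0.

tau_b = 0.4000 (C=7, D=3), p = 0.483333, fail to reject H0.


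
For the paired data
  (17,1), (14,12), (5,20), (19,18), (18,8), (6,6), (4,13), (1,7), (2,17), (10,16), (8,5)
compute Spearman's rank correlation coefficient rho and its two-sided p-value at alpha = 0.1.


Step 1: Rank x and y separately (midranks; no ties here).
rank(x): 17->9, 14->8, 5->4, 19->11, 18->10, 6->5, 4->3, 1->1, 2->2, 10->7, 8->6
rank(y): 1->1, 12->6, 20->11, 18->10, 8->5, 6->3, 13->7, 7->4, 17->9, 16->8, 5->2
Step 2: d_i = R_x(i) - R_y(i); compute d_i^2.
  (9-1)^2=64, (8-6)^2=4, (4-11)^2=49, (11-10)^2=1, (10-5)^2=25, (5-3)^2=4, (3-7)^2=16, (1-4)^2=9, (2-9)^2=49, (7-8)^2=1, (6-2)^2=16
sum(d^2) = 238.
Step 3: rho = 1 - 6*238 / (11*(11^2 - 1)) = 1 - 1428/1320 = -0.081818.
Step 4: Under H0, t = rho * sqrt((n-2)/(1-rho^2)) = -0.2463 ~ t(9).
Step 5: Two-sided p-value from the t-distribution with 9 df = 0.810990.
Step 6: alpha = 0.1. fail to reject H0.

rho = -0.0818, p = 0.810990, fail to reject H0 at alpha = 0.1.


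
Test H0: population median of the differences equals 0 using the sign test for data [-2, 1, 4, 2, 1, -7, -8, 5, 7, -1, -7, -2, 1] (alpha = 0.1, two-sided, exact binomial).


Step 1: Discard zero differences. Original n = 13; n_eff = number of nonzero differences = 13.
Nonzero differences (with sign): -2, +1, +4, +2, +1, -7, -8, +5, +7, -1, -7, -2, +1
Step 2: Count signs: positive = 7, negative = 6.
Step 3: Under H0: P(positive) = 0.5, so the number of positives S ~ Bin(13, 0.5).
Step 4: Two-sided exact p-value = sum of Bin(13,0.5) probabilities at or below the observed probability = 1.000000.
Step 5: alpha = 0.1. fail to reject H0.

n_eff = 13, pos = 7, neg = 6, p = 1.000000, fail to reject H0.


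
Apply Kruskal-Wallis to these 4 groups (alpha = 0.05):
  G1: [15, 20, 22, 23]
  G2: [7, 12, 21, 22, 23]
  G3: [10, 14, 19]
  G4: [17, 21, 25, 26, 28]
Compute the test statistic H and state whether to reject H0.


Step 1: Combine all N = 17 observations and assign midranks.
sorted (value, group, rank): (7,G2,1), (10,G3,2), (12,G2,3), (14,G3,4), (15,G1,5), (17,G4,6), (19,G3,7), (20,G1,8), (21,G2,9.5), (21,G4,9.5), (22,G1,11.5), (22,G2,11.5), (23,G1,13.5), (23,G2,13.5), (25,G4,15), (26,G4,16), (28,G4,17)
Step 2: Sum ranks within each group.
R_1 = 38 (n_1 = 4)
R_2 = 38.5 (n_2 = 5)
R_3 = 13 (n_3 = 3)
R_4 = 63.5 (n_4 = 5)
Step 3: H = 12/(N(N+1)) * sum(R_i^2/n_i) - 3(N+1)
     = 12/(17*18) * (38^2/4 + 38.5^2/5 + 13^2/3 + 63.5^2/5) - 3*18
     = 0.039216 * 1520.23 - 54
     = 5.616993.
Step 4: Ties present; correction factor C = 1 - 18/(17^3 - 17) = 0.996324. Corrected H = 5.616993 / 0.996324 = 5.637720.
Step 5: Under H0, H ~ chi^2(3); p-value = 0.130630.
Step 6: alpha = 0.05. fail to reject H0.

H = 5.6377, df = 3, p = 0.130630, fail to reject H0.


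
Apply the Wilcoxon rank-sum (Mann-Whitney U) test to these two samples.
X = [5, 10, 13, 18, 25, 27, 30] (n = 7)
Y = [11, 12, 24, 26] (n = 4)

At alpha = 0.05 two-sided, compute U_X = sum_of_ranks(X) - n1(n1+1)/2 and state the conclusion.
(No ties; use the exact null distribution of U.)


Step 1: Combine and sort all 11 observations; assign midranks.
sorted (value, group): (5,X), (10,X), (11,Y), (12,Y), (13,X), (18,X), (24,Y), (25,X), (26,Y), (27,X), (30,X)
ranks: 5->1, 10->2, 11->3, 12->4, 13->5, 18->6, 24->7, 25->8, 26->9, 27->10, 30->11
Step 2: Rank sum for X: R1 = 1 + 2 + 5 + 6 + 8 + 10 + 11 = 43.
Step 3: U_X = R1 - n1(n1+1)/2 = 43 - 7*8/2 = 43 - 28 = 15.
       U_Y = n1*n2 - U_X = 28 - 15 = 13.
Step 4: No ties, so the exact null distribution of U (based on enumerating the C(11,7) = 330 equally likely rank assignments) gives the two-sided p-value.
Step 5: p-value = 0.927273; compare to alpha = 0.05. fail to reject H0.

U_X = 15, p = 0.927273, fail to reject H0 at alpha = 0.05.


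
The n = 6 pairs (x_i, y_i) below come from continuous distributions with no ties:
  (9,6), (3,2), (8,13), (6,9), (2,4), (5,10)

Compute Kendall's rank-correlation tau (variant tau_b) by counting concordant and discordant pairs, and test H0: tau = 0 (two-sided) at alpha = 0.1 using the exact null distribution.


Step 1: Enumerate the 15 unordered pairs (i,j) with i<j and classify each by sign(x_j-x_i) * sign(y_j-y_i).
  (1,2):dx=-6,dy=-4->C; (1,3):dx=-1,dy=+7->D; (1,4):dx=-3,dy=+3->D; (1,5):dx=-7,dy=-2->C
  (1,6):dx=-4,dy=+4->D; (2,3):dx=+5,dy=+11->C; (2,4):dx=+3,dy=+7->C; (2,5):dx=-1,dy=+2->D
  (2,6):dx=+2,dy=+8->C; (3,4):dx=-2,dy=-4->C; (3,5):dx=-6,dy=-9->C; (3,6):dx=-3,dy=-3->C
  (4,5):dx=-4,dy=-5->C; (4,6):dx=-1,dy=+1->D; (5,6):dx=+3,dy=+6->C
Step 2: C = 10, D = 5, total pairs = 15.
Step 3: tau = (C - D)/(n(n-1)/2) = (10 - 5)/15 = 0.333333.
Step 4: Exact two-sided p-value (enumerate n! = 720 permutations of y under H0): p = 0.469444.
Step 5: alpha = 0.1. fail to reject H0.

tau_b = 0.3333 (C=10, D=5), p = 0.469444, fail to reject H0.


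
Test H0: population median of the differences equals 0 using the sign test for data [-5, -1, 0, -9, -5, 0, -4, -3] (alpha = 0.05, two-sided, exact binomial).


Step 1: Discard zero differences. Original n = 8; n_eff = number of nonzero differences = 6.
Nonzero differences (with sign): -5, -1, -9, -5, -4, -3
Step 2: Count signs: positive = 0, negative = 6.
Step 3: Under H0: P(positive) = 0.5, so the number of positives S ~ Bin(6, 0.5).
Step 4: Two-sided exact p-value = sum of Bin(6,0.5) probabilities at or below the observed probability = 0.031250.
Step 5: alpha = 0.05. reject H0.

n_eff = 6, pos = 0, neg = 6, p = 0.031250, reject H0.


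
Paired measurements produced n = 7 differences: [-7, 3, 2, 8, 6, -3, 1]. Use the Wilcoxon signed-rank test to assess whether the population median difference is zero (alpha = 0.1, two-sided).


Step 1: Drop any zero differences (none here) and take |d_i|.
|d| = [7, 3, 2, 8, 6, 3, 1]
Step 2: Midrank |d_i| (ties get averaged ranks).
ranks: |7|->6, |3|->3.5, |2|->2, |8|->7, |6|->5, |3|->3.5, |1|->1
Step 3: Attach original signs; sum ranks with positive sign and with negative sign.
W+ = 3.5 + 2 + 7 + 5 + 1 = 18.5
W- = 6 + 3.5 = 9.5
(Check: W+ + W- = 28 should equal n(n+1)/2 = 28.)
Step 4: Test statistic W = min(W+, W-) = 9.5.
Step 5: Ties in |d|, so use the tie-corrected normal approximation.
        E[W] = n(n+1)/4 = 7*8/4 = 14.
        Tie groups: |d|=3 (t=2); sum(t^3 - t) = 6.
        Var[W] = n(n+1)(2n+1)/24 - sum(t^3-t)/48 = 840/24 - 6/48 = 34.875.
        z = (W - E[W]) / sqrt(Var[W]) = (9.5 - 14) / 5.9055 = -0.7620.
        Two-sided p = 2*Phi(z) = 0.446060.
Step 6: alpha = 0.1. fail to reject H0.

W+ = 18.5, W- = 9.5, W = min = 9.5, p = 0.446060, fail to reject H0.


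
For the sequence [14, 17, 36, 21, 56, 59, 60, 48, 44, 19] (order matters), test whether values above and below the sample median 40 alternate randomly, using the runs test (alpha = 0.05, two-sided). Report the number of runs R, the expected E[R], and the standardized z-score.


Step 1: Compute median = 40; label A = above, B = below.
Labels in order: BBBBAAAAAB  (n_A = 5, n_B = 5)
Step 2: Count runs R = 3.
Step 3: Under H0 (random ordering), E[R] = 2*n_A*n_B/(n_A+n_B) + 1 = 2*5*5/10 + 1 = 6.0000.
        Var[R] = 2*n_A*n_B*(2*n_A*n_B - n_A - n_B) / ((n_A+n_B)^2 * (n_A+n_B-1)) = 2000/900 = 2.2222.
        SD[R] = 1.4907.
Step 4: Continuity-corrected z = (R + 0.5 - E[R]) / SD[R] = (3 + 0.5 - 6.0000) / 1.4907 = -1.6771.
Step 5: Two-sided p-value via normal approximation = 2*(1 - Phi(|z|)) = 0.093533.
Step 6: alpha = 0.05. fail to reject H0.

R = 3, z = -1.6771, p = 0.093533, fail to reject H0.


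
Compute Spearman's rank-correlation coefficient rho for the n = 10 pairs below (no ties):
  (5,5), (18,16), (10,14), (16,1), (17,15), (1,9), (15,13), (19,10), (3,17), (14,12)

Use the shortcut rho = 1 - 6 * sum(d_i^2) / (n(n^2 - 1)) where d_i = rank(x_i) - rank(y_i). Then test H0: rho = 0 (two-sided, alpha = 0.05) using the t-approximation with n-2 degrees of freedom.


Step 1: Rank x and y separately (midranks; no ties here).
rank(x): 5->3, 18->9, 10->4, 16->7, 17->8, 1->1, 15->6, 19->10, 3->2, 14->5
rank(y): 5->2, 16->9, 14->7, 1->1, 15->8, 9->3, 13->6, 10->4, 17->10, 12->5
Step 2: d_i = R_x(i) - R_y(i); compute d_i^2.
  (3-2)^2=1, (9-9)^2=0, (4-7)^2=9, (7-1)^2=36, (8-8)^2=0, (1-3)^2=4, (6-6)^2=0, (10-4)^2=36, (2-10)^2=64, (5-5)^2=0
sum(d^2) = 150.
Step 3: rho = 1 - 6*150 / (10*(10^2 - 1)) = 1 - 900/990 = 0.090909.
Step 4: Under H0, t = rho * sqrt((n-2)/(1-rho^2)) = 0.2582 ~ t(8).
Step 5: Two-sided p-value from the t-distribution with 8 df = 0.802772.
Step 6: alpha = 0.05. fail to reject H0.

rho = 0.0909, p = 0.802772, fail to reject H0 at alpha = 0.05.


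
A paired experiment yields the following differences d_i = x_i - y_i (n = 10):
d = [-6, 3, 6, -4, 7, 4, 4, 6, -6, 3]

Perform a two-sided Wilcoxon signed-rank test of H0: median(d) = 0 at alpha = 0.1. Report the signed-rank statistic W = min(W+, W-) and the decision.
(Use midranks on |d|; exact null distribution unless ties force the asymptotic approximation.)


Step 1: Drop any zero differences (none here) and take |d_i|.
|d| = [6, 3, 6, 4, 7, 4, 4, 6, 6, 3]
Step 2: Midrank |d_i| (ties get averaged ranks).
ranks: |6|->7.5, |3|->1.5, |6|->7.5, |4|->4, |7|->10, |4|->4, |4|->4, |6|->7.5, |6|->7.5, |3|->1.5
Step 3: Attach original signs; sum ranks with positive sign and with negative sign.
W+ = 1.5 + 7.5 + 10 + 4 + 4 + 7.5 + 1.5 = 36
W- = 7.5 + 4 + 7.5 = 19
(Check: W+ + W- = 55 should equal n(n+1)/2 = 55.)
Step 4: Test statistic W = min(W+, W-) = 19.
Step 5: Ties in |d|, so use the tie-corrected normal approximation.
        E[W] = n(n+1)/4 = 10*11/4 = 27.5.
        Tie groups: |d|=3 (t=2), |d|=4 (t=3), |d|=6 (t=4); sum(t^3 - t) = 90.
        Var[W] = n(n+1)(2n+1)/24 - sum(t^3-t)/48 = 2310/24 - 90/48 = 94.375.
        z = (W - E[W]) / sqrt(Var[W]) = (19 - 27.5) / 9.7147 = -0.8750.
        Two-sided p = 2*Phi(z) = 0.381593.
Step 6: alpha = 0.1. fail to reject H0.

W+ = 36, W- = 19, W = min = 19, p = 0.381593, fail to reject H0.


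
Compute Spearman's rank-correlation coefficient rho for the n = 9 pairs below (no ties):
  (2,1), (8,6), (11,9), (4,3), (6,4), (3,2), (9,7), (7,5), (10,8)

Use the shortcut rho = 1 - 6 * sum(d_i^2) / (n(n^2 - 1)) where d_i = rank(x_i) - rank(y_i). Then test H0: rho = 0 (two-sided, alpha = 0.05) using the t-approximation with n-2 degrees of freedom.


Step 1: Rank x and y separately (midranks; no ties here).
rank(x): 2->1, 8->6, 11->9, 4->3, 6->4, 3->2, 9->7, 7->5, 10->8
rank(y): 1->1, 6->6, 9->9, 3->3, 4->4, 2->2, 7->7, 5->5, 8->8
Step 2: d_i = R_x(i) - R_y(i); compute d_i^2.
  (1-1)^2=0, (6-6)^2=0, (9-9)^2=0, (3-3)^2=0, (4-4)^2=0, (2-2)^2=0, (7-7)^2=0, (5-5)^2=0, (8-8)^2=0
sum(d^2) = 0.
Step 3: rho = 1 - 6*0 / (9*(9^2 - 1)) = 1 - 0/720 = 1.000000.
Step 5: Two-sided p-value from the t-distribution with 7 df = 0.000000.
Step 6: alpha = 0.05. reject H0.

rho = 1.0000, p = 0.000000, reject H0 at alpha = 0.05.


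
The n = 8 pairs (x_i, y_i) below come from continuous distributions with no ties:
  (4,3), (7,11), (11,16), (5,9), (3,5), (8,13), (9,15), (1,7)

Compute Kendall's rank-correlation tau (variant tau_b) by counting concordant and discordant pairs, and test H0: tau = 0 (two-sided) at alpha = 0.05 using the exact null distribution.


Step 1: Enumerate the 28 unordered pairs (i,j) with i<j and classify each by sign(x_j-x_i) * sign(y_j-y_i).
  (1,2):dx=+3,dy=+8->C; (1,3):dx=+7,dy=+13->C; (1,4):dx=+1,dy=+6->C; (1,5):dx=-1,dy=+2->D
  (1,6):dx=+4,dy=+10->C; (1,7):dx=+5,dy=+12->C; (1,8):dx=-3,dy=+4->D; (2,3):dx=+4,dy=+5->C
  (2,4):dx=-2,dy=-2->C; (2,5):dx=-4,dy=-6->C; (2,6):dx=+1,dy=+2->C; (2,7):dx=+2,dy=+4->C
  (2,8):dx=-6,dy=-4->C; (3,4):dx=-6,dy=-7->C; (3,5):dx=-8,dy=-11->C; (3,6):dx=-3,dy=-3->C
  (3,7):dx=-2,dy=-1->C; (3,8):dx=-10,dy=-9->C; (4,5):dx=-2,dy=-4->C; (4,6):dx=+3,dy=+4->C
  (4,7):dx=+4,dy=+6->C; (4,8):dx=-4,dy=-2->C; (5,6):dx=+5,dy=+8->C; (5,7):dx=+6,dy=+10->C
  (5,8):dx=-2,dy=+2->D; (6,7):dx=+1,dy=+2->C; (6,8):dx=-7,dy=-6->C; (7,8):dx=-8,dy=-8->C
Step 2: C = 25, D = 3, total pairs = 28.
Step 3: tau = (C - D)/(n(n-1)/2) = (25 - 3)/28 = 0.785714.
Step 4: Exact two-sided p-value (enumerate n! = 40320 permutations of y under H0): p = 0.005506.
Step 5: alpha = 0.05. reject H0.

tau_b = 0.7857 (C=25, D=3), p = 0.005506, reject H0.


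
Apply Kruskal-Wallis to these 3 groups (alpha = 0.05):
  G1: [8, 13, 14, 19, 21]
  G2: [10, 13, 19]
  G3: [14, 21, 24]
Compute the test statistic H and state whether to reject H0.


Step 1: Combine all N = 11 observations and assign midranks.
sorted (value, group, rank): (8,G1,1), (10,G2,2), (13,G1,3.5), (13,G2,3.5), (14,G1,5.5), (14,G3,5.5), (19,G1,7.5), (19,G2,7.5), (21,G1,9.5), (21,G3,9.5), (24,G3,11)
Step 2: Sum ranks within each group.
R_1 = 27 (n_1 = 5)
R_2 = 13 (n_2 = 3)
R_3 = 26 (n_3 = 3)
Step 3: H = 12/(N(N+1)) * sum(R_i^2/n_i) - 3(N+1)
     = 12/(11*12) * (27^2/5 + 13^2/3 + 26^2/3) - 3*12
     = 0.090909 * 427.467 - 36
     = 2.860606.
Step 4: Ties present; correction factor C = 1 - 24/(11^3 - 11) = 0.981818. Corrected H = 2.860606 / 0.981818 = 2.913580.
Step 5: Under H0, H ~ chi^2(2); p-value = 0.232983.
Step 6: alpha = 0.05. fail to reject H0.

H = 2.9136, df = 2, p = 0.232983, fail to reject H0.


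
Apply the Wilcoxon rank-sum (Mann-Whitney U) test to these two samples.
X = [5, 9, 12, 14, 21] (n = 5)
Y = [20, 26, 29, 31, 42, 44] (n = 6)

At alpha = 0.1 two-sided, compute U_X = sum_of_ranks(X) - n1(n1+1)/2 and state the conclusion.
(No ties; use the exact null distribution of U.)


Step 1: Combine and sort all 11 observations; assign midranks.
sorted (value, group): (5,X), (9,X), (12,X), (14,X), (20,Y), (21,X), (26,Y), (29,Y), (31,Y), (42,Y), (44,Y)
ranks: 5->1, 9->2, 12->3, 14->4, 20->5, 21->6, 26->7, 29->8, 31->9, 42->10, 44->11
Step 2: Rank sum for X: R1 = 1 + 2 + 3 + 4 + 6 = 16.
Step 3: U_X = R1 - n1(n1+1)/2 = 16 - 5*6/2 = 16 - 15 = 1.
       U_Y = n1*n2 - U_X = 30 - 1 = 29.
Step 4: No ties, so the exact null distribution of U (based on enumerating the C(11,5) = 462 equally likely rank assignments) gives the two-sided p-value.
Step 5: p-value = 0.008658; compare to alpha = 0.1. reject H0.

U_X = 1, p = 0.008658, reject H0 at alpha = 0.1.


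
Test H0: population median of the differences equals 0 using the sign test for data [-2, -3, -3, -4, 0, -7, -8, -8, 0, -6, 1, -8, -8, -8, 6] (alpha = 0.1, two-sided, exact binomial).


Step 1: Discard zero differences. Original n = 15; n_eff = number of nonzero differences = 13.
Nonzero differences (with sign): -2, -3, -3, -4, -7, -8, -8, -6, +1, -8, -8, -8, +6
Step 2: Count signs: positive = 2, negative = 11.
Step 3: Under H0: P(positive) = 0.5, so the number of positives S ~ Bin(13, 0.5).
Step 4: Two-sided exact p-value = sum of Bin(13,0.5) probabilities at or below the observed probability = 0.022461.
Step 5: alpha = 0.1. reject H0.

n_eff = 13, pos = 2, neg = 11, p = 0.022461, reject H0.


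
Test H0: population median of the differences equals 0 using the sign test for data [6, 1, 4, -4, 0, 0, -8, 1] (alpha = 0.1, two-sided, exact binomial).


Step 1: Discard zero differences. Original n = 8; n_eff = number of nonzero differences = 6.
Nonzero differences (with sign): +6, +1, +4, -4, -8, +1
Step 2: Count signs: positive = 4, negative = 2.
Step 3: Under H0: P(positive) = 0.5, so the number of positives S ~ Bin(6, 0.5).
Step 4: Two-sided exact p-value = sum of Bin(6,0.5) probabilities at or below the observed probability = 0.687500.
Step 5: alpha = 0.1. fail to reject H0.

n_eff = 6, pos = 4, neg = 2, p = 0.687500, fail to reject H0.


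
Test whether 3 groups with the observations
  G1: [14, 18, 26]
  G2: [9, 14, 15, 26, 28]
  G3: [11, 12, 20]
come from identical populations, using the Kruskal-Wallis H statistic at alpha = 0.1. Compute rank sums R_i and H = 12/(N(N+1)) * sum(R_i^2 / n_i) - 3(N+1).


Step 1: Combine all N = 11 observations and assign midranks.
sorted (value, group, rank): (9,G2,1), (11,G3,2), (12,G3,3), (14,G1,4.5), (14,G2,4.5), (15,G2,6), (18,G1,7), (20,G3,8), (26,G1,9.5), (26,G2,9.5), (28,G2,11)
Step 2: Sum ranks within each group.
R_1 = 21 (n_1 = 3)
R_2 = 32 (n_2 = 5)
R_3 = 13 (n_3 = 3)
Step 3: H = 12/(N(N+1)) * sum(R_i^2/n_i) - 3(N+1)
     = 12/(11*12) * (21^2/3 + 32^2/5 + 13^2/3) - 3*12
     = 0.090909 * 408.133 - 36
     = 1.103030.
Step 4: Ties present; correction factor C = 1 - 12/(11^3 - 11) = 0.990909. Corrected H = 1.103030 / 0.990909 = 1.113150.
Step 5: Under H0, H ~ chi^2(2); p-value = 0.573169.
Step 6: alpha = 0.1. fail to reject H0.

H = 1.1131, df = 2, p = 0.573169, fail to reject H0.


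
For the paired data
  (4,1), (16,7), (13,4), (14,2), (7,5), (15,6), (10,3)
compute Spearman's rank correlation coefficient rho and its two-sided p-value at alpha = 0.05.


Step 1: Rank x and y separately (midranks; no ties here).
rank(x): 4->1, 16->7, 13->4, 14->5, 7->2, 15->6, 10->3
rank(y): 1->1, 7->7, 4->4, 2->2, 5->5, 6->6, 3->3
Step 2: d_i = R_x(i) - R_y(i); compute d_i^2.
  (1-1)^2=0, (7-7)^2=0, (4-4)^2=0, (5-2)^2=9, (2-5)^2=9, (6-6)^2=0, (3-3)^2=0
sum(d^2) = 18.
Step 3: rho = 1 - 6*18 / (7*(7^2 - 1)) = 1 - 108/336 = 0.678571.
Step 4: Under H0, t = rho * sqrt((n-2)/(1-rho^2)) = 2.0657 ~ t(5).
Step 5: Two-sided p-value from the t-distribution with 5 df = 0.093750.
Step 6: alpha = 0.05. fail to reject H0.

rho = 0.6786, p = 0.093750, fail to reject H0 at alpha = 0.05.


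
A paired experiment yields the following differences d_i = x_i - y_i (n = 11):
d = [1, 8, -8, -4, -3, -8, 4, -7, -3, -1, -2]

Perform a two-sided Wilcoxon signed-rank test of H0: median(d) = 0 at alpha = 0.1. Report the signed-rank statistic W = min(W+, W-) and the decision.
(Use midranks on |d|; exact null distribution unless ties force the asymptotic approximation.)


Step 1: Drop any zero differences (none here) and take |d_i|.
|d| = [1, 8, 8, 4, 3, 8, 4, 7, 3, 1, 2]
Step 2: Midrank |d_i| (ties get averaged ranks).
ranks: |1|->1.5, |8|->10, |8|->10, |4|->6.5, |3|->4.5, |8|->10, |4|->6.5, |7|->8, |3|->4.5, |1|->1.5, |2|->3
Step 3: Attach original signs; sum ranks with positive sign and with negative sign.
W+ = 1.5 + 10 + 6.5 = 18
W- = 10 + 6.5 + 4.5 + 10 + 8 + 4.5 + 1.5 + 3 = 48
(Check: W+ + W- = 66 should equal n(n+1)/2 = 66.)
Step 4: Test statistic W = min(W+, W-) = 18.
Step 5: Ties in |d|, so use the tie-corrected normal approximation.
        E[W] = n(n+1)/4 = 11*12/4 = 33.
        Tie groups: |d|=1 (t=2), |d|=3 (t=2), |d|=4 (t=2), |d|=8 (t=3); sum(t^3 - t) = 42.
        Var[W] = n(n+1)(2n+1)/24 - sum(t^3-t)/48 = 3036/24 - 42/48 = 125.625.
        z = (W - E[W]) / sqrt(Var[W]) = (18 - 33) / 11.2083 = -1.3383.
        Two-sided p = 2*Phi(z) = 0.180799.
Step 6: alpha = 0.1. fail to reject H0.

W+ = 18, W- = 48, W = min = 18, p = 0.180799, fail to reject H0.


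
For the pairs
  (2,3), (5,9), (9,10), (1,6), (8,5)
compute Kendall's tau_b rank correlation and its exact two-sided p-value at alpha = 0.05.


Step 1: Enumerate the 10 unordered pairs (i,j) with i<j and classify each by sign(x_j-x_i) * sign(y_j-y_i).
  (1,2):dx=+3,dy=+6->C; (1,3):dx=+7,dy=+7->C; (1,4):dx=-1,dy=+3->D; (1,5):dx=+6,dy=+2->C
  (2,3):dx=+4,dy=+1->C; (2,4):dx=-4,dy=-3->C; (2,5):dx=+3,dy=-4->D; (3,4):dx=-8,dy=-4->C
  (3,5):dx=-1,dy=-5->C; (4,5):dx=+7,dy=-1->D
Step 2: C = 7, D = 3, total pairs = 10.
Step 3: tau = (C - D)/(n(n-1)/2) = (7 - 3)/10 = 0.400000.
Step 4: Exact two-sided p-value (enumerate n! = 120 permutations of y under H0): p = 0.483333.
Step 5: alpha = 0.05. fail to reject H0.

tau_b = 0.4000 (C=7, D=3), p = 0.483333, fail to reject H0.


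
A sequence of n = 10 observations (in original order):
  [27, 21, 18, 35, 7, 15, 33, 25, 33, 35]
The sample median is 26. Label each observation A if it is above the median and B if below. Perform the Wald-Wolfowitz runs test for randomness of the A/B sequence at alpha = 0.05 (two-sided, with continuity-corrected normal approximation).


Step 1: Compute median = 26; label A = above, B = below.
Labels in order: ABBABBABAA  (n_A = 5, n_B = 5)
Step 2: Count runs R = 7.
Step 3: Under H0 (random ordering), E[R] = 2*n_A*n_B/(n_A+n_B) + 1 = 2*5*5/10 + 1 = 6.0000.
        Var[R] = 2*n_A*n_B*(2*n_A*n_B - n_A - n_B) / ((n_A+n_B)^2 * (n_A+n_B-1)) = 2000/900 = 2.2222.
        SD[R] = 1.4907.
Step 4: Continuity-corrected z = (R - 0.5 - E[R]) / SD[R] = (7 - 0.5 - 6.0000) / 1.4907 = 0.3354.
Step 5: Two-sided p-value via normal approximation = 2*(1 - Phi(|z|)) = 0.737316.
Step 6: alpha = 0.05. fail to reject H0.

R = 7, z = 0.3354, p = 0.737316, fail to reject H0.


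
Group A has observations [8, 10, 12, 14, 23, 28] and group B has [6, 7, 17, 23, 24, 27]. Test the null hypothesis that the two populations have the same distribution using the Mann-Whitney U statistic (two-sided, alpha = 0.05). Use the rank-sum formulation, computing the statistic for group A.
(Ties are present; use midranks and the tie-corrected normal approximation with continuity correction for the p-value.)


Step 1: Combine and sort all 12 observations; assign midranks.
sorted (value, group): (6,Y), (7,Y), (8,X), (10,X), (12,X), (14,X), (17,Y), (23,X), (23,Y), (24,Y), (27,Y), (28,X)
ranks: 6->1, 7->2, 8->3, 10->4, 12->5, 14->6, 17->7, 23->8.5, 23->8.5, 24->10, 27->11, 28->12
Step 2: Rank sum for X: R1 = 3 + 4 + 5 + 6 + 8.5 + 12 = 38.5.
Step 3: U_X = R1 - n1(n1+1)/2 = 38.5 - 6*7/2 = 38.5 - 21 = 17.5.
       U_Y = n1*n2 - U_X = 36 - 17.5 = 18.5.
Step 4: Ties are present, so use the tie-corrected normal approximation (with continuity correction) for the p-value.
Step 5: p-value = 1.000000; compare to alpha = 0.05. fail to reject H0.

U_X = 17.5, p = 1.000000, fail to reject H0 at alpha = 0.05.


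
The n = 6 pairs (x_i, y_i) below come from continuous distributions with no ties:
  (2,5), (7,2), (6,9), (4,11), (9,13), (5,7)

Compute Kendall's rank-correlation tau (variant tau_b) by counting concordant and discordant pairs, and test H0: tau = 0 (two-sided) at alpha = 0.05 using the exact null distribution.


Step 1: Enumerate the 15 unordered pairs (i,j) with i<j and classify each by sign(x_j-x_i) * sign(y_j-y_i).
  (1,2):dx=+5,dy=-3->D; (1,3):dx=+4,dy=+4->C; (1,4):dx=+2,dy=+6->C; (1,5):dx=+7,dy=+8->C
  (1,6):dx=+3,dy=+2->C; (2,3):dx=-1,dy=+7->D; (2,4):dx=-3,dy=+9->D; (2,5):dx=+2,dy=+11->C
  (2,6):dx=-2,dy=+5->D; (3,4):dx=-2,dy=+2->D; (3,5):dx=+3,dy=+4->C; (3,6):dx=-1,dy=-2->C
  (4,5):dx=+5,dy=+2->C; (4,6):dx=+1,dy=-4->D; (5,6):dx=-4,dy=-6->C
Step 2: C = 9, D = 6, total pairs = 15.
Step 3: tau = (C - D)/(n(n-1)/2) = (9 - 6)/15 = 0.200000.
Step 4: Exact two-sided p-value (enumerate n! = 720 permutations of y under H0): p = 0.719444.
Step 5: alpha = 0.05. fail to reject H0.

tau_b = 0.2000 (C=9, D=6), p = 0.719444, fail to reject H0.


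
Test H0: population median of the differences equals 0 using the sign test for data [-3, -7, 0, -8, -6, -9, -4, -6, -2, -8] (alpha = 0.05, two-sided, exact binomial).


Step 1: Discard zero differences. Original n = 10; n_eff = number of nonzero differences = 9.
Nonzero differences (with sign): -3, -7, -8, -6, -9, -4, -6, -2, -8
Step 2: Count signs: positive = 0, negative = 9.
Step 3: Under H0: P(positive) = 0.5, so the number of positives S ~ Bin(9, 0.5).
Step 4: Two-sided exact p-value = sum of Bin(9,0.5) probabilities at or below the observed probability = 0.003906.
Step 5: alpha = 0.05. reject H0.

n_eff = 9, pos = 0, neg = 9, p = 0.003906, reject H0.


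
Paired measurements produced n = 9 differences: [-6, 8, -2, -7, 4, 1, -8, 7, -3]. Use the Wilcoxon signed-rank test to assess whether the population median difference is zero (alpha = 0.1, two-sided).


Step 1: Drop any zero differences (none here) and take |d_i|.
|d| = [6, 8, 2, 7, 4, 1, 8, 7, 3]
Step 2: Midrank |d_i| (ties get averaged ranks).
ranks: |6|->5, |8|->8.5, |2|->2, |7|->6.5, |4|->4, |1|->1, |8|->8.5, |7|->6.5, |3|->3
Step 3: Attach original signs; sum ranks with positive sign and with negative sign.
W+ = 8.5 + 4 + 1 + 6.5 = 20
W- = 5 + 2 + 6.5 + 8.5 + 3 = 25
(Check: W+ + W- = 45 should equal n(n+1)/2 = 45.)
Step 4: Test statistic W = min(W+, W-) = 20.
Step 5: Ties in |d|, so use the tie-corrected normal approximation.
        E[W] = n(n+1)/4 = 9*10/4 = 22.5.
        Tie groups: |d|=7 (t=2), |d|=8 (t=2); sum(t^3 - t) = 12.
        Var[W] = n(n+1)(2n+1)/24 - sum(t^3-t)/48 = 1710/24 - 12/48 = 71.
        z = (W - E[W]) / sqrt(Var[W]) = (20 - 22.5) / 8.4261 = -0.2967.
        Two-sided p = 2*Phi(z) = 0.766699.
Step 6: alpha = 0.1. fail to reject H0.

W+ = 20, W- = 25, W = min = 20, p = 0.766699, fail to reject H0.


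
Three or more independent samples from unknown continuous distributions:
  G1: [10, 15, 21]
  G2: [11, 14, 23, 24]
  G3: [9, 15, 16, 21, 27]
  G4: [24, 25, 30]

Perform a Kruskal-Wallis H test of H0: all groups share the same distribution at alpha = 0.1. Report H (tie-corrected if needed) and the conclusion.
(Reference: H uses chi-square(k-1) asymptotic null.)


Step 1: Combine all N = 15 observations and assign midranks.
sorted (value, group, rank): (9,G3,1), (10,G1,2), (11,G2,3), (14,G2,4), (15,G1,5.5), (15,G3,5.5), (16,G3,7), (21,G1,8.5), (21,G3,8.5), (23,G2,10), (24,G2,11.5), (24,G4,11.5), (25,G4,13), (27,G3,14), (30,G4,15)
Step 2: Sum ranks within each group.
R_1 = 16 (n_1 = 3)
R_2 = 28.5 (n_2 = 4)
R_3 = 36 (n_3 = 5)
R_4 = 39.5 (n_4 = 3)
Step 3: H = 12/(N(N+1)) * sum(R_i^2/n_i) - 3(N+1)
     = 12/(15*16) * (16^2/3 + 28.5^2/4 + 36^2/5 + 39.5^2/3) - 3*16
     = 0.050000 * 1067.68 - 48
     = 5.383958.
Step 4: Ties present; correction factor C = 1 - 18/(15^3 - 15) = 0.994643. Corrected H = 5.383958 / 0.994643 = 5.412956.
Step 5: Under H0, H ~ chi^2(3); p-value = 0.143938.
Step 6: alpha = 0.1. fail to reject H0.

H = 5.4130, df = 3, p = 0.143938, fail to reject H0.


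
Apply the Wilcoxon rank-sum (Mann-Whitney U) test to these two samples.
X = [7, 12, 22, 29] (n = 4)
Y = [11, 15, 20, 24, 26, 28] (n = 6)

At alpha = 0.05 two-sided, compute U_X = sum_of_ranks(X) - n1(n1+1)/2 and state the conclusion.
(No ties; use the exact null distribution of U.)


Step 1: Combine and sort all 10 observations; assign midranks.
sorted (value, group): (7,X), (11,Y), (12,X), (15,Y), (20,Y), (22,X), (24,Y), (26,Y), (28,Y), (29,X)
ranks: 7->1, 11->2, 12->3, 15->4, 20->5, 22->6, 24->7, 26->8, 28->9, 29->10
Step 2: Rank sum for X: R1 = 1 + 3 + 6 + 10 = 20.
Step 3: U_X = R1 - n1(n1+1)/2 = 20 - 4*5/2 = 20 - 10 = 10.
       U_Y = n1*n2 - U_X = 24 - 10 = 14.
Step 4: No ties, so the exact null distribution of U (based on enumerating the C(10,4) = 210 equally likely rank assignments) gives the two-sided p-value.
Step 5: p-value = 0.761905; compare to alpha = 0.05. fail to reject H0.

U_X = 10, p = 0.761905, fail to reject H0 at alpha = 0.05.


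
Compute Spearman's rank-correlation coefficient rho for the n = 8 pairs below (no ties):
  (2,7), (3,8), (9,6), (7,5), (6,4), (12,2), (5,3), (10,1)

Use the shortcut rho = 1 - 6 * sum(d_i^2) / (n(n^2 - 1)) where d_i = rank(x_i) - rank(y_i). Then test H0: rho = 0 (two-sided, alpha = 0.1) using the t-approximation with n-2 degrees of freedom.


Step 1: Rank x and y separately (midranks; no ties here).
rank(x): 2->1, 3->2, 9->6, 7->5, 6->4, 12->8, 5->3, 10->7
rank(y): 7->7, 8->8, 6->6, 5->5, 4->4, 2->2, 3->3, 1->1
Step 2: d_i = R_x(i) - R_y(i); compute d_i^2.
  (1-7)^2=36, (2-8)^2=36, (6-6)^2=0, (5-5)^2=0, (4-4)^2=0, (8-2)^2=36, (3-3)^2=0, (7-1)^2=36
sum(d^2) = 144.
Step 3: rho = 1 - 6*144 / (8*(8^2 - 1)) = 1 - 864/504 = -0.714286.
Step 4: Under H0, t = rho * sqrt((n-2)/(1-rho^2)) = -2.5000 ~ t(6).
Step 5: Two-sided p-value from the t-distribution with 6 df = 0.046528.
Step 6: alpha = 0.1. reject H0.

rho = -0.7143, p = 0.046528, reject H0 at alpha = 0.1.


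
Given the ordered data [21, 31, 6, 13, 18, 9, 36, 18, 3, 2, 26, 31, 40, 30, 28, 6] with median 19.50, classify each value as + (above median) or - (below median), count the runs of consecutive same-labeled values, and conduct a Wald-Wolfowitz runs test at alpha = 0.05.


Step 1: Compute median = 19.50; label A = above, B = below.
Labels in order: AABBBBABBBAAAAAB  (n_A = 8, n_B = 8)
Step 2: Count runs R = 6.
Step 3: Under H0 (random ordering), E[R] = 2*n_A*n_B/(n_A+n_B) + 1 = 2*8*8/16 + 1 = 9.0000.
        Var[R] = 2*n_A*n_B*(2*n_A*n_B - n_A - n_B) / ((n_A+n_B)^2 * (n_A+n_B-1)) = 14336/3840 = 3.7333.
        SD[R] = 1.9322.
Step 4: Continuity-corrected z = (R + 0.5 - E[R]) / SD[R] = (6 + 0.5 - 9.0000) / 1.9322 = -1.2939.
Step 5: Two-sided p-value via normal approximation = 2*(1 - Phi(|z|)) = 0.195709.
Step 6: alpha = 0.05. fail to reject H0.

R = 6, z = -1.2939, p = 0.195709, fail to reject H0.


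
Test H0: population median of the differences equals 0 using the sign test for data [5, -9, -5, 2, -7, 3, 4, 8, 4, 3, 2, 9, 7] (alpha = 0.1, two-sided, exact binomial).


Step 1: Discard zero differences. Original n = 13; n_eff = number of nonzero differences = 13.
Nonzero differences (with sign): +5, -9, -5, +2, -7, +3, +4, +8, +4, +3, +2, +9, +7
Step 2: Count signs: positive = 10, negative = 3.
Step 3: Under H0: P(positive) = 0.5, so the number of positives S ~ Bin(13, 0.5).
Step 4: Two-sided exact p-value = sum of Bin(13,0.5) probabilities at or below the observed probability = 0.092285.
Step 5: alpha = 0.1. reject H0.

n_eff = 13, pos = 10, neg = 3, p = 0.092285, reject H0.


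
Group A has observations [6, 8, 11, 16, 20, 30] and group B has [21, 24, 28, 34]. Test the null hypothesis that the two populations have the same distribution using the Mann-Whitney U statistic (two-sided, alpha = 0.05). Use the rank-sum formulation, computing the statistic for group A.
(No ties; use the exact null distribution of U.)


Step 1: Combine and sort all 10 observations; assign midranks.
sorted (value, group): (6,X), (8,X), (11,X), (16,X), (20,X), (21,Y), (24,Y), (28,Y), (30,X), (34,Y)
ranks: 6->1, 8->2, 11->3, 16->4, 20->5, 21->6, 24->7, 28->8, 30->9, 34->10
Step 2: Rank sum for X: R1 = 1 + 2 + 3 + 4 + 5 + 9 = 24.
Step 3: U_X = R1 - n1(n1+1)/2 = 24 - 6*7/2 = 24 - 21 = 3.
       U_Y = n1*n2 - U_X = 24 - 3 = 21.
Step 4: No ties, so the exact null distribution of U (based on enumerating the C(10,6) = 210 equally likely rank assignments) gives the two-sided p-value.
Step 5: p-value = 0.066667; compare to alpha = 0.05. fail to reject H0.

U_X = 3, p = 0.066667, fail to reject H0 at alpha = 0.05.


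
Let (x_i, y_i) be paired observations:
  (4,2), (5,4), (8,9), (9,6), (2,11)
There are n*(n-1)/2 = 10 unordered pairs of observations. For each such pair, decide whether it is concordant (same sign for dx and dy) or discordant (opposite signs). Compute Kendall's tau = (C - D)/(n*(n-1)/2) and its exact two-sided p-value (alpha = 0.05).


Step 1: Enumerate the 10 unordered pairs (i,j) with i<j and classify each by sign(x_j-x_i) * sign(y_j-y_i).
  (1,2):dx=+1,dy=+2->C; (1,3):dx=+4,dy=+7->C; (1,4):dx=+5,dy=+4->C; (1,5):dx=-2,dy=+9->D
  (2,3):dx=+3,dy=+5->C; (2,4):dx=+4,dy=+2->C; (2,5):dx=-3,dy=+7->D; (3,4):dx=+1,dy=-3->D
  (3,5):dx=-6,dy=+2->D; (4,5):dx=-7,dy=+5->D
Step 2: C = 5, D = 5, total pairs = 10.
Step 3: tau = (C - D)/(n(n-1)/2) = (5 - 5)/10 = 0.000000.
Step 4: Exact two-sided p-value (enumerate n! = 120 permutations of y under H0): p = 1.000000.
Step 5: alpha = 0.05. fail to reject H0.

tau_b = 0.0000 (C=5, D=5), p = 1.000000, fail to reject H0.


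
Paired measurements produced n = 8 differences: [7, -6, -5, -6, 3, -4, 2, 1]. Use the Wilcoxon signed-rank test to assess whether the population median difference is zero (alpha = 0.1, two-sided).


Step 1: Drop any zero differences (none here) and take |d_i|.
|d| = [7, 6, 5, 6, 3, 4, 2, 1]
Step 2: Midrank |d_i| (ties get averaged ranks).
ranks: |7|->8, |6|->6.5, |5|->5, |6|->6.5, |3|->3, |4|->4, |2|->2, |1|->1
Step 3: Attach original signs; sum ranks with positive sign and with negative sign.
W+ = 8 + 3 + 2 + 1 = 14
W- = 6.5 + 5 + 6.5 + 4 = 22
(Check: W+ + W- = 36 should equal n(n+1)/2 = 36.)
Step 4: Test statistic W = min(W+, W-) = 14.
Step 5: Ties in |d|, so use the tie-corrected normal approximation.
        E[W] = n(n+1)/4 = 8*9/4 = 18.
        Tie groups: |d|=6 (t=2); sum(t^3 - t) = 6.
        Var[W] = n(n+1)(2n+1)/24 - sum(t^3-t)/48 = 1224/24 - 6/48 = 50.875.
        z = (W - E[W]) / sqrt(Var[W]) = (14 - 18) / 7.1327 = -0.5608.
        Two-sided p = 2*Phi(z) = 0.574934.
Step 6: alpha = 0.1. fail to reject H0.

W+ = 14, W- = 22, W = min = 14, p = 0.574934, fail to reject H0.


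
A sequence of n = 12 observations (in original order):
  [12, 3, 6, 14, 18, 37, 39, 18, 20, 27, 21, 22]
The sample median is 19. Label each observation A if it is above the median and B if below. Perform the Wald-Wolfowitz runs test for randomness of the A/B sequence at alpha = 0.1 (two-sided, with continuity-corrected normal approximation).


Step 1: Compute median = 19; label A = above, B = below.
Labels in order: BBBBBAABAAAA  (n_A = 6, n_B = 6)
Step 2: Count runs R = 4.
Step 3: Under H0 (random ordering), E[R] = 2*n_A*n_B/(n_A+n_B) + 1 = 2*6*6/12 + 1 = 7.0000.
        Var[R] = 2*n_A*n_B*(2*n_A*n_B - n_A - n_B) / ((n_A+n_B)^2 * (n_A+n_B-1)) = 4320/1584 = 2.7273.
        SD[R] = 1.6514.
Step 4: Continuity-corrected z = (R + 0.5 - E[R]) / SD[R] = (4 + 0.5 - 7.0000) / 1.6514 = -1.5138.
Step 5: Two-sided p-value via normal approximation = 2*(1 - Phi(|z|)) = 0.130070.
Step 6: alpha = 0.1. fail to reject H0.

R = 4, z = -1.5138, p = 0.130070, fail to reject H0.
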